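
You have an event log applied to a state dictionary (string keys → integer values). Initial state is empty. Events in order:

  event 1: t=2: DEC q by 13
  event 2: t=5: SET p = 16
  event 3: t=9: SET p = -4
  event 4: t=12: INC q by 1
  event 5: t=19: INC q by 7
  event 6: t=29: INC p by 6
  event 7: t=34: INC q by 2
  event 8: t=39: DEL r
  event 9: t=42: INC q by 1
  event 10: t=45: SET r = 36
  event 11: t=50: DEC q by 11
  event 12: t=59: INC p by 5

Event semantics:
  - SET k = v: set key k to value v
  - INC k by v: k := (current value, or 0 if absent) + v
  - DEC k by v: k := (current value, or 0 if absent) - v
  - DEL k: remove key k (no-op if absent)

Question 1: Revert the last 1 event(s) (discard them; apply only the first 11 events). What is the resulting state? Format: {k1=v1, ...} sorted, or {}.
Answer: {p=2, q=-13, r=36}

Derivation:
Keep first 11 events (discard last 1):
  after event 1 (t=2: DEC q by 13): {q=-13}
  after event 2 (t=5: SET p = 16): {p=16, q=-13}
  after event 3 (t=9: SET p = -4): {p=-4, q=-13}
  after event 4 (t=12: INC q by 1): {p=-4, q=-12}
  after event 5 (t=19: INC q by 7): {p=-4, q=-5}
  after event 6 (t=29: INC p by 6): {p=2, q=-5}
  after event 7 (t=34: INC q by 2): {p=2, q=-3}
  after event 8 (t=39: DEL r): {p=2, q=-3}
  after event 9 (t=42: INC q by 1): {p=2, q=-2}
  after event 10 (t=45: SET r = 36): {p=2, q=-2, r=36}
  after event 11 (t=50: DEC q by 11): {p=2, q=-13, r=36}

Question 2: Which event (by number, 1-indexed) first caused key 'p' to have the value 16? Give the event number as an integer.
Answer: 2

Derivation:
Looking for first event where p becomes 16:
  event 2: p (absent) -> 16  <-- first match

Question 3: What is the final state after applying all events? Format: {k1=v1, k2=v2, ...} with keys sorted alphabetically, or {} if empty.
  after event 1 (t=2: DEC q by 13): {q=-13}
  after event 2 (t=5: SET p = 16): {p=16, q=-13}
  after event 3 (t=9: SET p = -4): {p=-4, q=-13}
  after event 4 (t=12: INC q by 1): {p=-4, q=-12}
  after event 5 (t=19: INC q by 7): {p=-4, q=-5}
  after event 6 (t=29: INC p by 6): {p=2, q=-5}
  after event 7 (t=34: INC q by 2): {p=2, q=-3}
  after event 8 (t=39: DEL r): {p=2, q=-3}
  after event 9 (t=42: INC q by 1): {p=2, q=-2}
  after event 10 (t=45: SET r = 36): {p=2, q=-2, r=36}
  after event 11 (t=50: DEC q by 11): {p=2, q=-13, r=36}
  after event 12 (t=59: INC p by 5): {p=7, q=-13, r=36}

Answer: {p=7, q=-13, r=36}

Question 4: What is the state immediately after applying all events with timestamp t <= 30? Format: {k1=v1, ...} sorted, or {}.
Answer: {p=2, q=-5}

Derivation:
Apply events with t <= 30 (6 events):
  after event 1 (t=2: DEC q by 13): {q=-13}
  after event 2 (t=5: SET p = 16): {p=16, q=-13}
  after event 3 (t=9: SET p = -4): {p=-4, q=-13}
  after event 4 (t=12: INC q by 1): {p=-4, q=-12}
  after event 5 (t=19: INC q by 7): {p=-4, q=-5}
  after event 6 (t=29: INC p by 6): {p=2, q=-5}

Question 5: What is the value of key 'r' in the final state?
Answer: 36

Derivation:
Track key 'r' through all 12 events:
  event 1 (t=2: DEC q by 13): r unchanged
  event 2 (t=5: SET p = 16): r unchanged
  event 3 (t=9: SET p = -4): r unchanged
  event 4 (t=12: INC q by 1): r unchanged
  event 5 (t=19: INC q by 7): r unchanged
  event 6 (t=29: INC p by 6): r unchanged
  event 7 (t=34: INC q by 2): r unchanged
  event 8 (t=39: DEL r): r (absent) -> (absent)
  event 9 (t=42: INC q by 1): r unchanged
  event 10 (t=45: SET r = 36): r (absent) -> 36
  event 11 (t=50: DEC q by 11): r unchanged
  event 12 (t=59: INC p by 5): r unchanged
Final: r = 36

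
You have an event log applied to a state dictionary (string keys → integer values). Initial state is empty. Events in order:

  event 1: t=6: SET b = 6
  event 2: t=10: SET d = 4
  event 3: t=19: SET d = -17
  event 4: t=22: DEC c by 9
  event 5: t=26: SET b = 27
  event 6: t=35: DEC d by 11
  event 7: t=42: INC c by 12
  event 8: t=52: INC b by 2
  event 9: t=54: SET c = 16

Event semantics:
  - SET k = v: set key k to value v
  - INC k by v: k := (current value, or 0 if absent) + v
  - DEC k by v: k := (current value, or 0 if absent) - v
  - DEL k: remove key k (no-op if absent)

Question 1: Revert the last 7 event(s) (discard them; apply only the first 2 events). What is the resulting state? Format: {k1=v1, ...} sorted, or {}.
Answer: {b=6, d=4}

Derivation:
Keep first 2 events (discard last 7):
  after event 1 (t=6: SET b = 6): {b=6}
  after event 2 (t=10: SET d = 4): {b=6, d=4}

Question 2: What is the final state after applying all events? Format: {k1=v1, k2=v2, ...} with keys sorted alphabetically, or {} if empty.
  after event 1 (t=6: SET b = 6): {b=6}
  after event 2 (t=10: SET d = 4): {b=6, d=4}
  after event 3 (t=19: SET d = -17): {b=6, d=-17}
  after event 4 (t=22: DEC c by 9): {b=6, c=-9, d=-17}
  after event 5 (t=26: SET b = 27): {b=27, c=-9, d=-17}
  after event 6 (t=35: DEC d by 11): {b=27, c=-9, d=-28}
  after event 7 (t=42: INC c by 12): {b=27, c=3, d=-28}
  after event 8 (t=52: INC b by 2): {b=29, c=3, d=-28}
  after event 9 (t=54: SET c = 16): {b=29, c=16, d=-28}

Answer: {b=29, c=16, d=-28}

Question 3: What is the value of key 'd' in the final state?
Answer: -28

Derivation:
Track key 'd' through all 9 events:
  event 1 (t=6: SET b = 6): d unchanged
  event 2 (t=10: SET d = 4): d (absent) -> 4
  event 3 (t=19: SET d = -17): d 4 -> -17
  event 4 (t=22: DEC c by 9): d unchanged
  event 5 (t=26: SET b = 27): d unchanged
  event 6 (t=35: DEC d by 11): d -17 -> -28
  event 7 (t=42: INC c by 12): d unchanged
  event 8 (t=52: INC b by 2): d unchanged
  event 9 (t=54: SET c = 16): d unchanged
Final: d = -28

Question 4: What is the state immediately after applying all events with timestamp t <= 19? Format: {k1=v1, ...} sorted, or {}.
Answer: {b=6, d=-17}

Derivation:
Apply events with t <= 19 (3 events):
  after event 1 (t=6: SET b = 6): {b=6}
  after event 2 (t=10: SET d = 4): {b=6, d=4}
  after event 3 (t=19: SET d = -17): {b=6, d=-17}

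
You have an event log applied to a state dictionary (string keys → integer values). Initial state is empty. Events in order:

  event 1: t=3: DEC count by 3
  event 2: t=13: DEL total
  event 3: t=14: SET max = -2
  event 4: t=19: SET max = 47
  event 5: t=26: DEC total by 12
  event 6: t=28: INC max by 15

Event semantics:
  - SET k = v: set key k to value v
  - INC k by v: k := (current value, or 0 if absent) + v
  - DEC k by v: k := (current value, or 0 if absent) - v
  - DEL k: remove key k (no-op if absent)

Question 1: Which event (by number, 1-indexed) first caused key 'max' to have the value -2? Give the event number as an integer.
Looking for first event where max becomes -2:
  event 3: max (absent) -> -2  <-- first match

Answer: 3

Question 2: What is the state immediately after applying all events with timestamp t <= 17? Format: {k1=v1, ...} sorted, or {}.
Answer: {count=-3, max=-2}

Derivation:
Apply events with t <= 17 (3 events):
  after event 1 (t=3: DEC count by 3): {count=-3}
  after event 2 (t=13: DEL total): {count=-3}
  after event 3 (t=14: SET max = -2): {count=-3, max=-2}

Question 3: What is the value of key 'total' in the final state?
Track key 'total' through all 6 events:
  event 1 (t=3: DEC count by 3): total unchanged
  event 2 (t=13: DEL total): total (absent) -> (absent)
  event 3 (t=14: SET max = -2): total unchanged
  event 4 (t=19: SET max = 47): total unchanged
  event 5 (t=26: DEC total by 12): total (absent) -> -12
  event 6 (t=28: INC max by 15): total unchanged
Final: total = -12

Answer: -12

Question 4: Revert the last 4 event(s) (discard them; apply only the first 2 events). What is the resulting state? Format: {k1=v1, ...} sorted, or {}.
Keep first 2 events (discard last 4):
  after event 1 (t=3: DEC count by 3): {count=-3}
  after event 2 (t=13: DEL total): {count=-3}

Answer: {count=-3}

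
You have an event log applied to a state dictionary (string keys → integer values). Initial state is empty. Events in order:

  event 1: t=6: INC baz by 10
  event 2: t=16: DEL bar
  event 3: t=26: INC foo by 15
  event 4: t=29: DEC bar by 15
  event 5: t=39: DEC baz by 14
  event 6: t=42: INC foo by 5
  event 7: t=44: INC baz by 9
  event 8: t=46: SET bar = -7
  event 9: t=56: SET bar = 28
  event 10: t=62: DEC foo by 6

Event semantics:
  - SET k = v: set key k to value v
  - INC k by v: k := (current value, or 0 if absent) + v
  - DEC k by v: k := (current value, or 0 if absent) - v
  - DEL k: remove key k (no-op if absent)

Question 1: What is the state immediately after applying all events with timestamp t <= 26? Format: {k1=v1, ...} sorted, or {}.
Answer: {baz=10, foo=15}

Derivation:
Apply events with t <= 26 (3 events):
  after event 1 (t=6: INC baz by 10): {baz=10}
  after event 2 (t=16: DEL bar): {baz=10}
  after event 3 (t=26: INC foo by 15): {baz=10, foo=15}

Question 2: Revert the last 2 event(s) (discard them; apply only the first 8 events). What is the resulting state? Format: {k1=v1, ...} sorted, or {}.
Keep first 8 events (discard last 2):
  after event 1 (t=6: INC baz by 10): {baz=10}
  after event 2 (t=16: DEL bar): {baz=10}
  after event 3 (t=26: INC foo by 15): {baz=10, foo=15}
  after event 4 (t=29: DEC bar by 15): {bar=-15, baz=10, foo=15}
  after event 5 (t=39: DEC baz by 14): {bar=-15, baz=-4, foo=15}
  after event 6 (t=42: INC foo by 5): {bar=-15, baz=-4, foo=20}
  after event 7 (t=44: INC baz by 9): {bar=-15, baz=5, foo=20}
  after event 8 (t=46: SET bar = -7): {bar=-7, baz=5, foo=20}

Answer: {bar=-7, baz=5, foo=20}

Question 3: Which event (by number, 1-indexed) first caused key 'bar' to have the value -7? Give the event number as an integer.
Looking for first event where bar becomes -7:
  event 4: bar = -15
  event 5: bar = -15
  event 6: bar = -15
  event 7: bar = -15
  event 8: bar -15 -> -7  <-- first match

Answer: 8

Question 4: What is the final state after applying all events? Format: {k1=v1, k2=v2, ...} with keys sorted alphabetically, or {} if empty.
Answer: {bar=28, baz=5, foo=14}

Derivation:
  after event 1 (t=6: INC baz by 10): {baz=10}
  after event 2 (t=16: DEL bar): {baz=10}
  after event 3 (t=26: INC foo by 15): {baz=10, foo=15}
  after event 4 (t=29: DEC bar by 15): {bar=-15, baz=10, foo=15}
  after event 5 (t=39: DEC baz by 14): {bar=-15, baz=-4, foo=15}
  after event 6 (t=42: INC foo by 5): {bar=-15, baz=-4, foo=20}
  after event 7 (t=44: INC baz by 9): {bar=-15, baz=5, foo=20}
  after event 8 (t=46: SET bar = -7): {bar=-7, baz=5, foo=20}
  after event 9 (t=56: SET bar = 28): {bar=28, baz=5, foo=20}
  after event 10 (t=62: DEC foo by 6): {bar=28, baz=5, foo=14}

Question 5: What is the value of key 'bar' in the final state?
Answer: 28

Derivation:
Track key 'bar' through all 10 events:
  event 1 (t=6: INC baz by 10): bar unchanged
  event 2 (t=16: DEL bar): bar (absent) -> (absent)
  event 3 (t=26: INC foo by 15): bar unchanged
  event 4 (t=29: DEC bar by 15): bar (absent) -> -15
  event 5 (t=39: DEC baz by 14): bar unchanged
  event 6 (t=42: INC foo by 5): bar unchanged
  event 7 (t=44: INC baz by 9): bar unchanged
  event 8 (t=46: SET bar = -7): bar -15 -> -7
  event 9 (t=56: SET bar = 28): bar -7 -> 28
  event 10 (t=62: DEC foo by 6): bar unchanged
Final: bar = 28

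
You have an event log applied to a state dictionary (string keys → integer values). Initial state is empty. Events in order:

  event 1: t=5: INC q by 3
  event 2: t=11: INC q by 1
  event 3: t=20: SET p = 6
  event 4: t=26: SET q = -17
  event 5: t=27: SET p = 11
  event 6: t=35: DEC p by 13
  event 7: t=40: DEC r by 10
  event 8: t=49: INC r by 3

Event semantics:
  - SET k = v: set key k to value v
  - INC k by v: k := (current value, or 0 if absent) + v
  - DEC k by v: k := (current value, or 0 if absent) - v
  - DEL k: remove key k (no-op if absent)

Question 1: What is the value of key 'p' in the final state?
Answer: -2

Derivation:
Track key 'p' through all 8 events:
  event 1 (t=5: INC q by 3): p unchanged
  event 2 (t=11: INC q by 1): p unchanged
  event 3 (t=20: SET p = 6): p (absent) -> 6
  event 4 (t=26: SET q = -17): p unchanged
  event 5 (t=27: SET p = 11): p 6 -> 11
  event 6 (t=35: DEC p by 13): p 11 -> -2
  event 7 (t=40: DEC r by 10): p unchanged
  event 8 (t=49: INC r by 3): p unchanged
Final: p = -2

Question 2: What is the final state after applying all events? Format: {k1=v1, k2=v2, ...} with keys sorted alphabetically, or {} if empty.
  after event 1 (t=5: INC q by 3): {q=3}
  after event 2 (t=11: INC q by 1): {q=4}
  after event 3 (t=20: SET p = 6): {p=6, q=4}
  after event 4 (t=26: SET q = -17): {p=6, q=-17}
  after event 5 (t=27: SET p = 11): {p=11, q=-17}
  after event 6 (t=35: DEC p by 13): {p=-2, q=-17}
  after event 7 (t=40: DEC r by 10): {p=-2, q=-17, r=-10}
  after event 8 (t=49: INC r by 3): {p=-2, q=-17, r=-7}

Answer: {p=-2, q=-17, r=-7}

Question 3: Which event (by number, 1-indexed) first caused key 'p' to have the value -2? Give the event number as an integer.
Answer: 6

Derivation:
Looking for first event where p becomes -2:
  event 3: p = 6
  event 4: p = 6
  event 5: p = 11
  event 6: p 11 -> -2  <-- first match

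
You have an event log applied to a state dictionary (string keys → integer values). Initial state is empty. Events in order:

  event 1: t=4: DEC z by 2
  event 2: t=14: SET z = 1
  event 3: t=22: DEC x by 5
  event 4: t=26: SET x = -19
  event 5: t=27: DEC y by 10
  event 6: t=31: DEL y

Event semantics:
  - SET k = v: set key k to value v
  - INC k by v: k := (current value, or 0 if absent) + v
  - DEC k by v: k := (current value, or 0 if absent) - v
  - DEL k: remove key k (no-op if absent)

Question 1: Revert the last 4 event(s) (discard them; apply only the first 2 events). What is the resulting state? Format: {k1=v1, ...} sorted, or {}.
Keep first 2 events (discard last 4):
  after event 1 (t=4: DEC z by 2): {z=-2}
  after event 2 (t=14: SET z = 1): {z=1}

Answer: {z=1}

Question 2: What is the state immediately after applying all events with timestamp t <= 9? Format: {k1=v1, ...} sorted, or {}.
Answer: {z=-2}

Derivation:
Apply events with t <= 9 (1 events):
  after event 1 (t=4: DEC z by 2): {z=-2}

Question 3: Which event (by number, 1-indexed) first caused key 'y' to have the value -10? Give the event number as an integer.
Answer: 5

Derivation:
Looking for first event where y becomes -10:
  event 5: y (absent) -> -10  <-- first match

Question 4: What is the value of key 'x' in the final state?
Track key 'x' through all 6 events:
  event 1 (t=4: DEC z by 2): x unchanged
  event 2 (t=14: SET z = 1): x unchanged
  event 3 (t=22: DEC x by 5): x (absent) -> -5
  event 4 (t=26: SET x = -19): x -5 -> -19
  event 5 (t=27: DEC y by 10): x unchanged
  event 6 (t=31: DEL y): x unchanged
Final: x = -19

Answer: -19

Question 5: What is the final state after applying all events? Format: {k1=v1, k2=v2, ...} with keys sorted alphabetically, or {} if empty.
Answer: {x=-19, z=1}

Derivation:
  after event 1 (t=4: DEC z by 2): {z=-2}
  after event 2 (t=14: SET z = 1): {z=1}
  after event 3 (t=22: DEC x by 5): {x=-5, z=1}
  after event 4 (t=26: SET x = -19): {x=-19, z=1}
  after event 5 (t=27: DEC y by 10): {x=-19, y=-10, z=1}
  after event 6 (t=31: DEL y): {x=-19, z=1}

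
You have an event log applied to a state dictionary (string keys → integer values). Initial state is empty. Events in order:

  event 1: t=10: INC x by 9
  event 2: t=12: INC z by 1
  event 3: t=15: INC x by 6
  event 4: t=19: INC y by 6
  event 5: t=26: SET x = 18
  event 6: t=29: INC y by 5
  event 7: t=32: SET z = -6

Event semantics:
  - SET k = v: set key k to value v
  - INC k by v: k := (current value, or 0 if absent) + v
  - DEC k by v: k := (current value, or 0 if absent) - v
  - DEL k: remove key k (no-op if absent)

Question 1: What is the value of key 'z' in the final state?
Answer: -6

Derivation:
Track key 'z' through all 7 events:
  event 1 (t=10: INC x by 9): z unchanged
  event 2 (t=12: INC z by 1): z (absent) -> 1
  event 3 (t=15: INC x by 6): z unchanged
  event 4 (t=19: INC y by 6): z unchanged
  event 5 (t=26: SET x = 18): z unchanged
  event 6 (t=29: INC y by 5): z unchanged
  event 7 (t=32: SET z = -6): z 1 -> -6
Final: z = -6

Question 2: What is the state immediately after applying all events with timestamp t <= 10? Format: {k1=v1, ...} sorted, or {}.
Answer: {x=9}

Derivation:
Apply events with t <= 10 (1 events):
  after event 1 (t=10: INC x by 9): {x=9}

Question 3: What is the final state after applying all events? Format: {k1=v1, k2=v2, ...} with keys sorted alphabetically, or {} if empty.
  after event 1 (t=10: INC x by 9): {x=9}
  after event 2 (t=12: INC z by 1): {x=9, z=1}
  after event 3 (t=15: INC x by 6): {x=15, z=1}
  after event 4 (t=19: INC y by 6): {x=15, y=6, z=1}
  after event 5 (t=26: SET x = 18): {x=18, y=6, z=1}
  after event 6 (t=29: INC y by 5): {x=18, y=11, z=1}
  after event 7 (t=32: SET z = -6): {x=18, y=11, z=-6}

Answer: {x=18, y=11, z=-6}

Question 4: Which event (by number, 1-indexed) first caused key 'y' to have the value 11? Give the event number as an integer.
Looking for first event where y becomes 11:
  event 4: y = 6
  event 5: y = 6
  event 6: y 6 -> 11  <-- first match

Answer: 6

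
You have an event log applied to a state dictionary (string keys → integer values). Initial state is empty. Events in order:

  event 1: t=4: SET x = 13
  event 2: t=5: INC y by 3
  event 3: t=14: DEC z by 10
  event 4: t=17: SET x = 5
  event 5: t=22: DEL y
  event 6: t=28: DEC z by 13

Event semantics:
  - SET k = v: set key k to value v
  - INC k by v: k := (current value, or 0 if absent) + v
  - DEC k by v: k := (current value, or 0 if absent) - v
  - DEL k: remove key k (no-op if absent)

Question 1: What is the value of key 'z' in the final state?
Track key 'z' through all 6 events:
  event 1 (t=4: SET x = 13): z unchanged
  event 2 (t=5: INC y by 3): z unchanged
  event 3 (t=14: DEC z by 10): z (absent) -> -10
  event 4 (t=17: SET x = 5): z unchanged
  event 5 (t=22: DEL y): z unchanged
  event 6 (t=28: DEC z by 13): z -10 -> -23
Final: z = -23

Answer: -23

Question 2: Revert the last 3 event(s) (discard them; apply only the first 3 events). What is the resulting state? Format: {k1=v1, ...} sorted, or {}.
Keep first 3 events (discard last 3):
  after event 1 (t=4: SET x = 13): {x=13}
  after event 2 (t=5: INC y by 3): {x=13, y=3}
  after event 3 (t=14: DEC z by 10): {x=13, y=3, z=-10}

Answer: {x=13, y=3, z=-10}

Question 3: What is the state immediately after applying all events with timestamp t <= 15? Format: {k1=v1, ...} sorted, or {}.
Apply events with t <= 15 (3 events):
  after event 1 (t=4: SET x = 13): {x=13}
  after event 2 (t=5: INC y by 3): {x=13, y=3}
  after event 3 (t=14: DEC z by 10): {x=13, y=3, z=-10}

Answer: {x=13, y=3, z=-10}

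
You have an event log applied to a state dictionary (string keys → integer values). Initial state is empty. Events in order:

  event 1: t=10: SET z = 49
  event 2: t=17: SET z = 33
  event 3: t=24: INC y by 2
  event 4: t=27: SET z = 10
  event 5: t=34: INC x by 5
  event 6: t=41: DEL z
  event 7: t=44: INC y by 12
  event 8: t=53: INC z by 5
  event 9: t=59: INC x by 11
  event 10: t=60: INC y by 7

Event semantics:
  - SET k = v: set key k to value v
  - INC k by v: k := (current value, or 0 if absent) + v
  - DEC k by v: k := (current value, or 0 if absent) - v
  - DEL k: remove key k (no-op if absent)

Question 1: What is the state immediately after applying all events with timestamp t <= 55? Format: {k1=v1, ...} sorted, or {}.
Apply events with t <= 55 (8 events):
  after event 1 (t=10: SET z = 49): {z=49}
  after event 2 (t=17: SET z = 33): {z=33}
  after event 3 (t=24: INC y by 2): {y=2, z=33}
  after event 4 (t=27: SET z = 10): {y=2, z=10}
  after event 5 (t=34: INC x by 5): {x=5, y=2, z=10}
  after event 6 (t=41: DEL z): {x=5, y=2}
  after event 7 (t=44: INC y by 12): {x=5, y=14}
  after event 8 (t=53: INC z by 5): {x=5, y=14, z=5}

Answer: {x=5, y=14, z=5}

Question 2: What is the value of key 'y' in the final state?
Track key 'y' through all 10 events:
  event 1 (t=10: SET z = 49): y unchanged
  event 2 (t=17: SET z = 33): y unchanged
  event 3 (t=24: INC y by 2): y (absent) -> 2
  event 4 (t=27: SET z = 10): y unchanged
  event 5 (t=34: INC x by 5): y unchanged
  event 6 (t=41: DEL z): y unchanged
  event 7 (t=44: INC y by 12): y 2 -> 14
  event 8 (t=53: INC z by 5): y unchanged
  event 9 (t=59: INC x by 11): y unchanged
  event 10 (t=60: INC y by 7): y 14 -> 21
Final: y = 21

Answer: 21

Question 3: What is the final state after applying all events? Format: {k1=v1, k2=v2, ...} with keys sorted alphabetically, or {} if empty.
  after event 1 (t=10: SET z = 49): {z=49}
  after event 2 (t=17: SET z = 33): {z=33}
  after event 3 (t=24: INC y by 2): {y=2, z=33}
  after event 4 (t=27: SET z = 10): {y=2, z=10}
  after event 5 (t=34: INC x by 5): {x=5, y=2, z=10}
  after event 6 (t=41: DEL z): {x=5, y=2}
  after event 7 (t=44: INC y by 12): {x=5, y=14}
  after event 8 (t=53: INC z by 5): {x=5, y=14, z=5}
  after event 9 (t=59: INC x by 11): {x=16, y=14, z=5}
  after event 10 (t=60: INC y by 7): {x=16, y=21, z=5}

Answer: {x=16, y=21, z=5}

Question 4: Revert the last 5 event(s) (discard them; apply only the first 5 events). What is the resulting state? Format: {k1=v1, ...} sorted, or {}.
Answer: {x=5, y=2, z=10}

Derivation:
Keep first 5 events (discard last 5):
  after event 1 (t=10: SET z = 49): {z=49}
  after event 2 (t=17: SET z = 33): {z=33}
  after event 3 (t=24: INC y by 2): {y=2, z=33}
  after event 4 (t=27: SET z = 10): {y=2, z=10}
  after event 5 (t=34: INC x by 5): {x=5, y=2, z=10}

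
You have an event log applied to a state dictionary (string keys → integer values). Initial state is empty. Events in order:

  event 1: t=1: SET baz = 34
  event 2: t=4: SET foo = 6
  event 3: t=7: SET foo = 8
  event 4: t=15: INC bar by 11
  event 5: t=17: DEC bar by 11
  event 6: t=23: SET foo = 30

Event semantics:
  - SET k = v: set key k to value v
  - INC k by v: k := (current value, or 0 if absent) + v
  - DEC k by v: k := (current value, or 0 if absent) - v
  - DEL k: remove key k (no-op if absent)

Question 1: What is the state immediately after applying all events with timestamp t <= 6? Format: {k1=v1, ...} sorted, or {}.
Answer: {baz=34, foo=6}

Derivation:
Apply events with t <= 6 (2 events):
  after event 1 (t=1: SET baz = 34): {baz=34}
  after event 2 (t=4: SET foo = 6): {baz=34, foo=6}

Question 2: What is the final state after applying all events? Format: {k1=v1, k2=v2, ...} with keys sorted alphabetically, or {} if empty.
Answer: {bar=0, baz=34, foo=30}

Derivation:
  after event 1 (t=1: SET baz = 34): {baz=34}
  after event 2 (t=4: SET foo = 6): {baz=34, foo=6}
  after event 3 (t=7: SET foo = 8): {baz=34, foo=8}
  after event 4 (t=15: INC bar by 11): {bar=11, baz=34, foo=8}
  after event 5 (t=17: DEC bar by 11): {bar=0, baz=34, foo=8}
  after event 6 (t=23: SET foo = 30): {bar=0, baz=34, foo=30}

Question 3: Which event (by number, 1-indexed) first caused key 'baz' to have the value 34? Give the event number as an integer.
Answer: 1

Derivation:
Looking for first event where baz becomes 34:
  event 1: baz (absent) -> 34  <-- first match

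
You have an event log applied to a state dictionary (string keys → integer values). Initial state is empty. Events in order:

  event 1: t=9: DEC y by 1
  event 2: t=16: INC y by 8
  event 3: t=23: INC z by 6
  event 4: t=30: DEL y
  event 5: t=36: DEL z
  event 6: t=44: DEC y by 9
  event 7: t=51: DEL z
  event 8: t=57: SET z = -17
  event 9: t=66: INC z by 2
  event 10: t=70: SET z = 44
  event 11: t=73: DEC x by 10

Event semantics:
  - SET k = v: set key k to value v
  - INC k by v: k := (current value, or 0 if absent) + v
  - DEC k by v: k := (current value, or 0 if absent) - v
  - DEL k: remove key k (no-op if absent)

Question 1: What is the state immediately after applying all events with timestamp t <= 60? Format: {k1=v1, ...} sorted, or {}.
Answer: {y=-9, z=-17}

Derivation:
Apply events with t <= 60 (8 events):
  after event 1 (t=9: DEC y by 1): {y=-1}
  after event 2 (t=16: INC y by 8): {y=7}
  after event 3 (t=23: INC z by 6): {y=7, z=6}
  after event 4 (t=30: DEL y): {z=6}
  after event 5 (t=36: DEL z): {}
  after event 6 (t=44: DEC y by 9): {y=-9}
  after event 7 (t=51: DEL z): {y=-9}
  after event 8 (t=57: SET z = -17): {y=-9, z=-17}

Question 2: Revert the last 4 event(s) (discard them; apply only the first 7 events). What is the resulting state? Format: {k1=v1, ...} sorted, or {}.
Answer: {y=-9}

Derivation:
Keep first 7 events (discard last 4):
  after event 1 (t=9: DEC y by 1): {y=-1}
  after event 2 (t=16: INC y by 8): {y=7}
  after event 3 (t=23: INC z by 6): {y=7, z=6}
  after event 4 (t=30: DEL y): {z=6}
  after event 5 (t=36: DEL z): {}
  after event 6 (t=44: DEC y by 9): {y=-9}
  after event 7 (t=51: DEL z): {y=-9}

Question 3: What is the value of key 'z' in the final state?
Answer: 44

Derivation:
Track key 'z' through all 11 events:
  event 1 (t=9: DEC y by 1): z unchanged
  event 2 (t=16: INC y by 8): z unchanged
  event 3 (t=23: INC z by 6): z (absent) -> 6
  event 4 (t=30: DEL y): z unchanged
  event 5 (t=36: DEL z): z 6 -> (absent)
  event 6 (t=44: DEC y by 9): z unchanged
  event 7 (t=51: DEL z): z (absent) -> (absent)
  event 8 (t=57: SET z = -17): z (absent) -> -17
  event 9 (t=66: INC z by 2): z -17 -> -15
  event 10 (t=70: SET z = 44): z -15 -> 44
  event 11 (t=73: DEC x by 10): z unchanged
Final: z = 44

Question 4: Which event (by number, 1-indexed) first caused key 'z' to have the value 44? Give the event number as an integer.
Looking for first event where z becomes 44:
  event 3: z = 6
  event 4: z = 6
  event 5: z = (absent)
  event 8: z = -17
  event 9: z = -15
  event 10: z -15 -> 44  <-- first match

Answer: 10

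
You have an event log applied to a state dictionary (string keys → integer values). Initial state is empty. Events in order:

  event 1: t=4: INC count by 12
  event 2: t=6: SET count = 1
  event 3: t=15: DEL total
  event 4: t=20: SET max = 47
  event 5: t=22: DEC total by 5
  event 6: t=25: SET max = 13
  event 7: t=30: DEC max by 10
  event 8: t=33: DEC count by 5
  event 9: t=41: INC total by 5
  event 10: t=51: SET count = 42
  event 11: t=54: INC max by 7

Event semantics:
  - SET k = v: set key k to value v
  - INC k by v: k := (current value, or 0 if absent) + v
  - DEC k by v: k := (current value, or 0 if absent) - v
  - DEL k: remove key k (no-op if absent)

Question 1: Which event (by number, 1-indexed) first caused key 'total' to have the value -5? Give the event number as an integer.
Answer: 5

Derivation:
Looking for first event where total becomes -5:
  event 5: total (absent) -> -5  <-- first match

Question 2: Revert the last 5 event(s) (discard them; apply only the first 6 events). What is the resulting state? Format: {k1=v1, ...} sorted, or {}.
Keep first 6 events (discard last 5):
  after event 1 (t=4: INC count by 12): {count=12}
  after event 2 (t=6: SET count = 1): {count=1}
  after event 3 (t=15: DEL total): {count=1}
  after event 4 (t=20: SET max = 47): {count=1, max=47}
  after event 5 (t=22: DEC total by 5): {count=1, max=47, total=-5}
  after event 6 (t=25: SET max = 13): {count=1, max=13, total=-5}

Answer: {count=1, max=13, total=-5}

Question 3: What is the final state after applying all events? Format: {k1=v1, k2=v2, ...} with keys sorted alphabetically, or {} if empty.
Answer: {count=42, max=10, total=0}

Derivation:
  after event 1 (t=4: INC count by 12): {count=12}
  after event 2 (t=6: SET count = 1): {count=1}
  after event 3 (t=15: DEL total): {count=1}
  after event 4 (t=20: SET max = 47): {count=1, max=47}
  after event 5 (t=22: DEC total by 5): {count=1, max=47, total=-5}
  after event 6 (t=25: SET max = 13): {count=1, max=13, total=-5}
  after event 7 (t=30: DEC max by 10): {count=1, max=3, total=-5}
  after event 8 (t=33: DEC count by 5): {count=-4, max=3, total=-5}
  after event 9 (t=41: INC total by 5): {count=-4, max=3, total=0}
  after event 10 (t=51: SET count = 42): {count=42, max=3, total=0}
  after event 11 (t=54: INC max by 7): {count=42, max=10, total=0}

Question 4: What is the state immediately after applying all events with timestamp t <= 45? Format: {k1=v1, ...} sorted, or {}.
Answer: {count=-4, max=3, total=0}

Derivation:
Apply events with t <= 45 (9 events):
  after event 1 (t=4: INC count by 12): {count=12}
  after event 2 (t=6: SET count = 1): {count=1}
  after event 3 (t=15: DEL total): {count=1}
  after event 4 (t=20: SET max = 47): {count=1, max=47}
  after event 5 (t=22: DEC total by 5): {count=1, max=47, total=-5}
  after event 6 (t=25: SET max = 13): {count=1, max=13, total=-5}
  after event 7 (t=30: DEC max by 10): {count=1, max=3, total=-5}
  after event 8 (t=33: DEC count by 5): {count=-4, max=3, total=-5}
  after event 9 (t=41: INC total by 5): {count=-4, max=3, total=0}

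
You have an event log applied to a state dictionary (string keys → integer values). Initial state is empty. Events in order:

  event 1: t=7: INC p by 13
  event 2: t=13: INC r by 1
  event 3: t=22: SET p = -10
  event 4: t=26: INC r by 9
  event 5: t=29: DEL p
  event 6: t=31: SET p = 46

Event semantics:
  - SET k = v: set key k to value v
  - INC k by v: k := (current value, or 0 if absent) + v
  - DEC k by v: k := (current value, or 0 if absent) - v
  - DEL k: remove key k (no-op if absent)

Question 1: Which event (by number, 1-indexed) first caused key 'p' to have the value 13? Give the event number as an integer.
Answer: 1

Derivation:
Looking for first event where p becomes 13:
  event 1: p (absent) -> 13  <-- first match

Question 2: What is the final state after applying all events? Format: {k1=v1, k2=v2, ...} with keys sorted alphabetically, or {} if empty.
  after event 1 (t=7: INC p by 13): {p=13}
  after event 2 (t=13: INC r by 1): {p=13, r=1}
  after event 3 (t=22: SET p = -10): {p=-10, r=1}
  after event 4 (t=26: INC r by 9): {p=-10, r=10}
  after event 5 (t=29: DEL p): {r=10}
  after event 6 (t=31: SET p = 46): {p=46, r=10}

Answer: {p=46, r=10}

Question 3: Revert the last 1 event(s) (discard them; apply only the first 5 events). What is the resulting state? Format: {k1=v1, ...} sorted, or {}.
Answer: {r=10}

Derivation:
Keep first 5 events (discard last 1):
  after event 1 (t=7: INC p by 13): {p=13}
  after event 2 (t=13: INC r by 1): {p=13, r=1}
  after event 3 (t=22: SET p = -10): {p=-10, r=1}
  after event 4 (t=26: INC r by 9): {p=-10, r=10}
  after event 5 (t=29: DEL p): {r=10}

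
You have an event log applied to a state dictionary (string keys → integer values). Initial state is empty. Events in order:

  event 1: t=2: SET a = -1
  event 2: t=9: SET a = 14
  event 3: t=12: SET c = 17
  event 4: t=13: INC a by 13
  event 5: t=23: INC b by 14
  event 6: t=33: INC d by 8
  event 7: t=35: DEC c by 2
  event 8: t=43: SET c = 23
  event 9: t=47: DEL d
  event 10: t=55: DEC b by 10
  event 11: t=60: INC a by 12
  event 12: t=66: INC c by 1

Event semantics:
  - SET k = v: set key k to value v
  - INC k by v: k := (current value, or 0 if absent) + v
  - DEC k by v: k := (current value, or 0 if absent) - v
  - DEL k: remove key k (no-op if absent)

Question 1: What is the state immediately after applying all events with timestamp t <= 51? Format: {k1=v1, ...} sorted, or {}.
Answer: {a=27, b=14, c=23}

Derivation:
Apply events with t <= 51 (9 events):
  after event 1 (t=2: SET a = -1): {a=-1}
  after event 2 (t=9: SET a = 14): {a=14}
  after event 3 (t=12: SET c = 17): {a=14, c=17}
  after event 4 (t=13: INC a by 13): {a=27, c=17}
  after event 5 (t=23: INC b by 14): {a=27, b=14, c=17}
  after event 6 (t=33: INC d by 8): {a=27, b=14, c=17, d=8}
  after event 7 (t=35: DEC c by 2): {a=27, b=14, c=15, d=8}
  after event 8 (t=43: SET c = 23): {a=27, b=14, c=23, d=8}
  after event 9 (t=47: DEL d): {a=27, b=14, c=23}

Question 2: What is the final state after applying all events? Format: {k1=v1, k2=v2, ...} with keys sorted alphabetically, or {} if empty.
  after event 1 (t=2: SET a = -1): {a=-1}
  after event 2 (t=9: SET a = 14): {a=14}
  after event 3 (t=12: SET c = 17): {a=14, c=17}
  after event 4 (t=13: INC a by 13): {a=27, c=17}
  after event 5 (t=23: INC b by 14): {a=27, b=14, c=17}
  after event 6 (t=33: INC d by 8): {a=27, b=14, c=17, d=8}
  after event 7 (t=35: DEC c by 2): {a=27, b=14, c=15, d=8}
  after event 8 (t=43: SET c = 23): {a=27, b=14, c=23, d=8}
  after event 9 (t=47: DEL d): {a=27, b=14, c=23}
  after event 10 (t=55: DEC b by 10): {a=27, b=4, c=23}
  after event 11 (t=60: INC a by 12): {a=39, b=4, c=23}
  after event 12 (t=66: INC c by 1): {a=39, b=4, c=24}

Answer: {a=39, b=4, c=24}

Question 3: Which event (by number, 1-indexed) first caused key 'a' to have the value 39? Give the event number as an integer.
Looking for first event where a becomes 39:
  event 1: a = -1
  event 2: a = 14
  event 3: a = 14
  event 4: a = 27
  event 5: a = 27
  event 6: a = 27
  event 7: a = 27
  event 8: a = 27
  event 9: a = 27
  event 10: a = 27
  event 11: a 27 -> 39  <-- first match

Answer: 11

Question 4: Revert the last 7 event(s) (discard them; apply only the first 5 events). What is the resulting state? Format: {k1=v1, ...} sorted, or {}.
Answer: {a=27, b=14, c=17}

Derivation:
Keep first 5 events (discard last 7):
  after event 1 (t=2: SET a = -1): {a=-1}
  after event 2 (t=9: SET a = 14): {a=14}
  after event 3 (t=12: SET c = 17): {a=14, c=17}
  after event 4 (t=13: INC a by 13): {a=27, c=17}
  after event 5 (t=23: INC b by 14): {a=27, b=14, c=17}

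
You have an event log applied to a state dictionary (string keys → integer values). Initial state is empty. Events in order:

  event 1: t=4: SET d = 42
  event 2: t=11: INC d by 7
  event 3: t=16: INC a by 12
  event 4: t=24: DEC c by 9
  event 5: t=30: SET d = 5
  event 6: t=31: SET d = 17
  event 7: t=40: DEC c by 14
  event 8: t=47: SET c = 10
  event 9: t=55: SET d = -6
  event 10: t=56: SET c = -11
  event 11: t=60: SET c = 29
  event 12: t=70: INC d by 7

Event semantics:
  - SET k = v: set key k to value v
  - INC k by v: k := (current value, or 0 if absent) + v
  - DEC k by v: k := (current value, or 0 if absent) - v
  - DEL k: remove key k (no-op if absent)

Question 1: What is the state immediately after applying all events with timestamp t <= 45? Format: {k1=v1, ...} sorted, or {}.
Answer: {a=12, c=-23, d=17}

Derivation:
Apply events with t <= 45 (7 events):
  after event 1 (t=4: SET d = 42): {d=42}
  after event 2 (t=11: INC d by 7): {d=49}
  after event 3 (t=16: INC a by 12): {a=12, d=49}
  after event 4 (t=24: DEC c by 9): {a=12, c=-9, d=49}
  after event 5 (t=30: SET d = 5): {a=12, c=-9, d=5}
  after event 6 (t=31: SET d = 17): {a=12, c=-9, d=17}
  after event 7 (t=40: DEC c by 14): {a=12, c=-23, d=17}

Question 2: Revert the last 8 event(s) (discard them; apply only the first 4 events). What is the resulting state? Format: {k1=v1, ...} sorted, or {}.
Answer: {a=12, c=-9, d=49}

Derivation:
Keep first 4 events (discard last 8):
  after event 1 (t=4: SET d = 42): {d=42}
  after event 2 (t=11: INC d by 7): {d=49}
  after event 3 (t=16: INC a by 12): {a=12, d=49}
  after event 4 (t=24: DEC c by 9): {a=12, c=-9, d=49}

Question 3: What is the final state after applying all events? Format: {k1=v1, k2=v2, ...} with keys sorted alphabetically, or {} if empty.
  after event 1 (t=4: SET d = 42): {d=42}
  after event 2 (t=11: INC d by 7): {d=49}
  after event 3 (t=16: INC a by 12): {a=12, d=49}
  after event 4 (t=24: DEC c by 9): {a=12, c=-9, d=49}
  after event 5 (t=30: SET d = 5): {a=12, c=-9, d=5}
  after event 6 (t=31: SET d = 17): {a=12, c=-9, d=17}
  after event 7 (t=40: DEC c by 14): {a=12, c=-23, d=17}
  after event 8 (t=47: SET c = 10): {a=12, c=10, d=17}
  after event 9 (t=55: SET d = -6): {a=12, c=10, d=-6}
  after event 10 (t=56: SET c = -11): {a=12, c=-11, d=-6}
  after event 11 (t=60: SET c = 29): {a=12, c=29, d=-6}
  after event 12 (t=70: INC d by 7): {a=12, c=29, d=1}

Answer: {a=12, c=29, d=1}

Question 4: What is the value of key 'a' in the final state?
Answer: 12

Derivation:
Track key 'a' through all 12 events:
  event 1 (t=4: SET d = 42): a unchanged
  event 2 (t=11: INC d by 7): a unchanged
  event 3 (t=16: INC a by 12): a (absent) -> 12
  event 4 (t=24: DEC c by 9): a unchanged
  event 5 (t=30: SET d = 5): a unchanged
  event 6 (t=31: SET d = 17): a unchanged
  event 7 (t=40: DEC c by 14): a unchanged
  event 8 (t=47: SET c = 10): a unchanged
  event 9 (t=55: SET d = -6): a unchanged
  event 10 (t=56: SET c = -11): a unchanged
  event 11 (t=60: SET c = 29): a unchanged
  event 12 (t=70: INC d by 7): a unchanged
Final: a = 12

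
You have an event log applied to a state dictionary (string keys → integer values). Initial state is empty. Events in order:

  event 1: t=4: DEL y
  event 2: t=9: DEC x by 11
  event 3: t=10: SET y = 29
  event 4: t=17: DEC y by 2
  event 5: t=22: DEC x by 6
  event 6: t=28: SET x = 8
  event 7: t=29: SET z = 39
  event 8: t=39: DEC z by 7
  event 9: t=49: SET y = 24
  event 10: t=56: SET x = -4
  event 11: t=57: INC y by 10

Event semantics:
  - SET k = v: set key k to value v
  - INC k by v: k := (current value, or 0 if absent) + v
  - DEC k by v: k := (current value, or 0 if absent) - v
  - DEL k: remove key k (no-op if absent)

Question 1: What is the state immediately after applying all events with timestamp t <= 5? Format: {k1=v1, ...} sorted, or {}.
Apply events with t <= 5 (1 events):
  after event 1 (t=4: DEL y): {}

Answer: {}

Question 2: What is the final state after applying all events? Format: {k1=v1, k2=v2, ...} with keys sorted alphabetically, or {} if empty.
Answer: {x=-4, y=34, z=32}

Derivation:
  after event 1 (t=4: DEL y): {}
  after event 2 (t=9: DEC x by 11): {x=-11}
  after event 3 (t=10: SET y = 29): {x=-11, y=29}
  after event 4 (t=17: DEC y by 2): {x=-11, y=27}
  after event 5 (t=22: DEC x by 6): {x=-17, y=27}
  after event 6 (t=28: SET x = 8): {x=8, y=27}
  after event 7 (t=29: SET z = 39): {x=8, y=27, z=39}
  after event 8 (t=39: DEC z by 7): {x=8, y=27, z=32}
  after event 9 (t=49: SET y = 24): {x=8, y=24, z=32}
  after event 10 (t=56: SET x = -4): {x=-4, y=24, z=32}
  after event 11 (t=57: INC y by 10): {x=-4, y=34, z=32}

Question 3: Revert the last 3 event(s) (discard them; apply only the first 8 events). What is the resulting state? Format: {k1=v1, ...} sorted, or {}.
Answer: {x=8, y=27, z=32}

Derivation:
Keep first 8 events (discard last 3):
  after event 1 (t=4: DEL y): {}
  after event 2 (t=9: DEC x by 11): {x=-11}
  after event 3 (t=10: SET y = 29): {x=-11, y=29}
  after event 4 (t=17: DEC y by 2): {x=-11, y=27}
  after event 5 (t=22: DEC x by 6): {x=-17, y=27}
  after event 6 (t=28: SET x = 8): {x=8, y=27}
  after event 7 (t=29: SET z = 39): {x=8, y=27, z=39}
  after event 8 (t=39: DEC z by 7): {x=8, y=27, z=32}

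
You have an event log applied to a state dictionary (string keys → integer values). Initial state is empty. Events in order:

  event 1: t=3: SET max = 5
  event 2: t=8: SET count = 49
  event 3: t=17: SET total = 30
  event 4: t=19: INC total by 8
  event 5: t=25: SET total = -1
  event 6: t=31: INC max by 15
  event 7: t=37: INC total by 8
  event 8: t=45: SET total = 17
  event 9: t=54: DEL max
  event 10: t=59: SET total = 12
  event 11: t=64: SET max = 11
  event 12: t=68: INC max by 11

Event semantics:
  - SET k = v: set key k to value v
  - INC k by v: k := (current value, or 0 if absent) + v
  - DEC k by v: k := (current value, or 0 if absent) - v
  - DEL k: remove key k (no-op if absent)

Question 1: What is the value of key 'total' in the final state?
Track key 'total' through all 12 events:
  event 1 (t=3: SET max = 5): total unchanged
  event 2 (t=8: SET count = 49): total unchanged
  event 3 (t=17: SET total = 30): total (absent) -> 30
  event 4 (t=19: INC total by 8): total 30 -> 38
  event 5 (t=25: SET total = -1): total 38 -> -1
  event 6 (t=31: INC max by 15): total unchanged
  event 7 (t=37: INC total by 8): total -1 -> 7
  event 8 (t=45: SET total = 17): total 7 -> 17
  event 9 (t=54: DEL max): total unchanged
  event 10 (t=59: SET total = 12): total 17 -> 12
  event 11 (t=64: SET max = 11): total unchanged
  event 12 (t=68: INC max by 11): total unchanged
Final: total = 12

Answer: 12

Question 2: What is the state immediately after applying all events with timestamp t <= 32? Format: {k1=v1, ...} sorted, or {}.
Apply events with t <= 32 (6 events):
  after event 1 (t=3: SET max = 5): {max=5}
  after event 2 (t=8: SET count = 49): {count=49, max=5}
  after event 3 (t=17: SET total = 30): {count=49, max=5, total=30}
  after event 4 (t=19: INC total by 8): {count=49, max=5, total=38}
  after event 5 (t=25: SET total = -1): {count=49, max=5, total=-1}
  after event 6 (t=31: INC max by 15): {count=49, max=20, total=-1}

Answer: {count=49, max=20, total=-1}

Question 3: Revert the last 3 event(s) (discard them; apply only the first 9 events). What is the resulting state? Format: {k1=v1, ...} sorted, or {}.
Answer: {count=49, total=17}

Derivation:
Keep first 9 events (discard last 3):
  after event 1 (t=3: SET max = 5): {max=5}
  after event 2 (t=8: SET count = 49): {count=49, max=5}
  after event 3 (t=17: SET total = 30): {count=49, max=5, total=30}
  after event 4 (t=19: INC total by 8): {count=49, max=5, total=38}
  after event 5 (t=25: SET total = -1): {count=49, max=5, total=-1}
  after event 6 (t=31: INC max by 15): {count=49, max=20, total=-1}
  after event 7 (t=37: INC total by 8): {count=49, max=20, total=7}
  after event 8 (t=45: SET total = 17): {count=49, max=20, total=17}
  after event 9 (t=54: DEL max): {count=49, total=17}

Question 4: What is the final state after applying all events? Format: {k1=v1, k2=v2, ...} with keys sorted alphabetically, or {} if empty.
Answer: {count=49, max=22, total=12}

Derivation:
  after event 1 (t=3: SET max = 5): {max=5}
  after event 2 (t=8: SET count = 49): {count=49, max=5}
  after event 3 (t=17: SET total = 30): {count=49, max=5, total=30}
  after event 4 (t=19: INC total by 8): {count=49, max=5, total=38}
  after event 5 (t=25: SET total = -1): {count=49, max=5, total=-1}
  after event 6 (t=31: INC max by 15): {count=49, max=20, total=-1}
  after event 7 (t=37: INC total by 8): {count=49, max=20, total=7}
  after event 8 (t=45: SET total = 17): {count=49, max=20, total=17}
  after event 9 (t=54: DEL max): {count=49, total=17}
  after event 10 (t=59: SET total = 12): {count=49, total=12}
  after event 11 (t=64: SET max = 11): {count=49, max=11, total=12}
  after event 12 (t=68: INC max by 11): {count=49, max=22, total=12}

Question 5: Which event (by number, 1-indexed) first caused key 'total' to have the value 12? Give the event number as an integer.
Looking for first event where total becomes 12:
  event 3: total = 30
  event 4: total = 38
  event 5: total = -1
  event 6: total = -1
  event 7: total = 7
  event 8: total = 17
  event 9: total = 17
  event 10: total 17 -> 12  <-- first match

Answer: 10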